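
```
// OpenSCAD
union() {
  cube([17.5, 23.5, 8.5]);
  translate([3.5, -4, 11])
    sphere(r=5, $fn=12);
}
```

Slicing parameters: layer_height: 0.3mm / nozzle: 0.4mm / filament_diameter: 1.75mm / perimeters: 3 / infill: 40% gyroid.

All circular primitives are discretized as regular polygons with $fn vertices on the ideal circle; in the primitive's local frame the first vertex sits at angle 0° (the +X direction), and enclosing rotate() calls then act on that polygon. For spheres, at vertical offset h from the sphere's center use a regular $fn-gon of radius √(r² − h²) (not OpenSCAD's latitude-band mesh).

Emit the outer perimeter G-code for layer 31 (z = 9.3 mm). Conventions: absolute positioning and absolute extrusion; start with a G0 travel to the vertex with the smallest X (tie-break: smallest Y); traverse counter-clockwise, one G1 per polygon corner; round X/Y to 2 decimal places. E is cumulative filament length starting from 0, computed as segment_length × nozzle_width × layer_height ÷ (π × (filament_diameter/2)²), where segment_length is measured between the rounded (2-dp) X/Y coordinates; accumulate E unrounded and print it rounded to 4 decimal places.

G0 X-1.20 Y-4.00 Z9.30
G1 X-0.57 Y-6.35 E0.1214
G1 X1.15 Y-8.07 E0.2427
G1 X3.50 Y-8.70 E0.3641
G1 X5.85 Y-8.07 E0.4855
G1 X7.57 Y-6.35 E0.6069
G1 X8.20 Y-4.00 E0.7282
G1 X7.57 Y-1.65 E0.8496
G1 X5.85 Y0.07 E0.9710
G1 X3.50 Y0.70 E1.0924
G1 X1.15 Y0.07 E1.2137
G1 X-0.57 Y-1.65 E1.3351
G1 X-1.20 Y-4.00 E1.4565

At z = 9.3 mm: the cube is not intersected at this z (z outside [0, 8.5]); the r=5 sphere at (3.5, -4) slices to a regular 12-gon of circumradius 4.702 (√(r²−h²) with h=1.7 from center); Taking the union: only the r=5 sphere at (3.5, -4) is present, so the union is just that shape — 1 connected region. The outline is a single polygon with 12 vertices. Extrusion per mm of travel: 0.4 × 0.3 / (π × 0.875²) = 0.049890. Accumulating E over each segment gives final E = 1.4565.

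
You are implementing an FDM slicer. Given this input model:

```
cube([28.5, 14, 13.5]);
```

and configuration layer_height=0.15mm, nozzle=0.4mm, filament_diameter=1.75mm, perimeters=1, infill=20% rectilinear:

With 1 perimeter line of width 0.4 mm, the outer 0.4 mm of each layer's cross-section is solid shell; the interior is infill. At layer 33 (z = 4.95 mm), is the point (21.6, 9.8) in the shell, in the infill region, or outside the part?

At z = 4.95 mm: the cube (footprint 28.5×14) is included at this height. Overall, the cross-section is a single solid region. The nearest boundary edge runs (28.50, 14.00)→(0.00, 14.00); distance from the point to it = 4.20 mm. The point is inside the cross-section and 4.20 mm from the nearest boundary — more than the 0.4 mm shell width (1 × 0.4), so it's in the infill interior.

infill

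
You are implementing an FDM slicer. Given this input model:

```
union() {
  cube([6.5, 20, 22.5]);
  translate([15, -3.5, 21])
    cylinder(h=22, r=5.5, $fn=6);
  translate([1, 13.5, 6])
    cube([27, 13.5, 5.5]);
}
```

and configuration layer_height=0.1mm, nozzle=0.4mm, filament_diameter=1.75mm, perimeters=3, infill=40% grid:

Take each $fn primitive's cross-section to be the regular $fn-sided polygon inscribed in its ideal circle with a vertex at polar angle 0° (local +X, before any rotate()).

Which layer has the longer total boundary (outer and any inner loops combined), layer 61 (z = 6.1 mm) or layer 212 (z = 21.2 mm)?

layer 61 (z = 6.1 mm)

Layer 61 (z = 6.1): the 6.5×20 cube contributes its full rectangle (perimeter 53.00 mm); the cylinder at (15, -3.5) does not reach this height (z outside [21, 43]); the 27×13.5 cube at (1, 13.5) contributes its full rectangle (perimeter 81.00 mm); Merging all regions: the regions partially overlap (shared area 35.75 mm²), so the edge portions inside another operand are dropped and the merged outline is re-measured after clipping — boundary = 110.00 mm. So its perimeter = 110.00 mm. Layer 212 (z = 21.2): the cube is present — its section is the full 6.5×20 rectangle (perimeter 53.00 mm); the cylinder at (15, -3.5): section is a regular 6-gon, circumradius r=5.5 (perimeter = 2·6·5.500·sin(180°/6) = 33.00 mm); the cube at (1, 13.5) is not intersected at this z (z outside [6, 11.5]); Merging all regions: the 2 present regions are separate (no shared area or edge), so areas and boundary lengths simply add and each stays a separate island — boundary = 86.00 mm. So its perimeter = 86.00 mm. Layer 61 is larger (110.00 vs 86.00 mm).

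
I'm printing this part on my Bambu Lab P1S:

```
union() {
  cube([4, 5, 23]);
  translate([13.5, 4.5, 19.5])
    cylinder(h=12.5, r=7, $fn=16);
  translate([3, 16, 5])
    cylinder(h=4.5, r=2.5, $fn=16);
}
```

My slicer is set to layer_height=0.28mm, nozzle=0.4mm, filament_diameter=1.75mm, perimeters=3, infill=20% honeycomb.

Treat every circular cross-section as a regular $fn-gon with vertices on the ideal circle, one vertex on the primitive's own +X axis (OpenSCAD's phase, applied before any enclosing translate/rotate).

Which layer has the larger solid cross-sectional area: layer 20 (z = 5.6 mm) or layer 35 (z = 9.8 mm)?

Layer 20 (z = 5.6): the cube is present — its section is the full 4×5 rectangle (area 20.00 mm²); the cylinder at (13.5, 4.5) does not reach this height (z outside [19.5, 32]); the cylinder at (3, 16): section is a regular 16-gon, circumradius r=2.5 (area = (16/2)·2.500²·sin(360°/16) = 19.13 mm²); Merging all regions: the 2 present regions are separate (no shared area or edge), so areas and boundary lengths simply add and each stays a separate island — area = 39.13 mm². So its area = 39.13 mm². Layer 35 (z = 9.8): the cube is present — its section is the full 4×5 rectangle (area 20.00 mm²); the cylinder at (13.5, 4.5) is absent (z outside [19.5, 32]); the cylinder at (3, 16) is not intersected at this z (z outside [5, 9.5]); Merging all regions: only the 4×5 cube is present, so the union is just that shape — area = 20.00 mm². So its area = 20.00 mm². Layer 20 is larger (39.13 vs 20.00 mm²).

layer 20 (z = 5.6 mm)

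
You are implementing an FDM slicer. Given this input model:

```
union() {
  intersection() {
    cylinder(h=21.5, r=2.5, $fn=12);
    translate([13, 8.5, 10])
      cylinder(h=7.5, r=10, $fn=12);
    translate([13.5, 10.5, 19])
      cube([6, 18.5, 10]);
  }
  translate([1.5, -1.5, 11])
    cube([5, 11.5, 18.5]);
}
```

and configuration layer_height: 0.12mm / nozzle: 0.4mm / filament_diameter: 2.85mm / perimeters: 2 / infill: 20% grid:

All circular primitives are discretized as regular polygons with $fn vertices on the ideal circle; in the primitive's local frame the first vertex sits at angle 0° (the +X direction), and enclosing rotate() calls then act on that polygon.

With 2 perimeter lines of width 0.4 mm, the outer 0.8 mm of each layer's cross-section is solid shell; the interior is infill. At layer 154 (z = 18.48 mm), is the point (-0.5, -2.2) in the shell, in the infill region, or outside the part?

At z = 18.48 mm: the r=2.5 cylinder contributes a regular 12-gon of circumradius 2.5; the cylinder at (13, 8.5) is not intersected at this z (z outside [10, 17.5]); the cube at (13.5, 10.5) is not intersected at this z (z outside [19, 29]); Taking the intersection: at least one operand is absent at this height, so nothing remains; the cube at (1.5, -1.5) (footprint 5×11.5) is included at this height; Merging all regions: only the 5×11.5 cube at (1.5, -1.5) is present, so the union is just that shape — 1 connected region. Overall, the cross-section is a single solid region. The nearest boundary edge runs (1.50, -1.50)→(6.50, -1.50); distance from the point to it = 2.12 mm. The point is not inside any of the regions above, so it lies outside the cross-section (2.12 mm from the nearest boundary).

outside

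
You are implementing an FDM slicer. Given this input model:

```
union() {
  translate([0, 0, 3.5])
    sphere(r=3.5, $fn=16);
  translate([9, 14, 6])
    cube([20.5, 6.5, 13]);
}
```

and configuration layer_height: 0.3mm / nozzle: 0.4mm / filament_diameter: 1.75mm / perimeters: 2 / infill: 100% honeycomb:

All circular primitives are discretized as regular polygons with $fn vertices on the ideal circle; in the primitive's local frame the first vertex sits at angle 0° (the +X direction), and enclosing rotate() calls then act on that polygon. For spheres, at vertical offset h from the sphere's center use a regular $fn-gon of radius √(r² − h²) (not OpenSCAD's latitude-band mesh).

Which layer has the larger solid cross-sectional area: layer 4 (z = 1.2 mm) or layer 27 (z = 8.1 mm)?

Layer 4 (z = 1.2): the sphere: section is a regular 16-gon, circumradius = √(r²−h²) = √(3.5²−2.3²) = 2.638 (area = (16/2)·2.638²·sin(360°/16) = 21.31 mm²); the cube at (9, 14) does not reach this height (z outside [6, 19]); Combining (union): only the r=3.5 sphere is present, so the union is just that shape — area = 21.31 mm². So its area = 21.31 mm². Layer 27 (z = 8.1): the sphere is absent (|z−center|=4.600 > r=3.5); the 20.5×6.5 cube at (9, 14) contributes its full rectangle (area 133.25 mm²); Merging all regions: only the 20.5×6.5 cube at (9, 14) is present, so the union is just that shape — area = 133.25 mm². So its area = 133.25 mm². Layer 27 is larger (133.25 vs 21.31 mm²).

layer 27 (z = 8.1 mm)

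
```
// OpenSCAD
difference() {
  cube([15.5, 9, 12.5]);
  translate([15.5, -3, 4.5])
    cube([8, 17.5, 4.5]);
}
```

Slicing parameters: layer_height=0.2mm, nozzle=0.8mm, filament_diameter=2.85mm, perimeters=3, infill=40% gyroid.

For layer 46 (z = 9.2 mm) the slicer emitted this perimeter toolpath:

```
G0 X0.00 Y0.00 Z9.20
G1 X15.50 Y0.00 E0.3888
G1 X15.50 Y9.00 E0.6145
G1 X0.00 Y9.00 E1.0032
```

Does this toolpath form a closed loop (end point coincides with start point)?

Start point (G0): (0.00, 0.00). End point (last G1): the path does not return to the start — open.

no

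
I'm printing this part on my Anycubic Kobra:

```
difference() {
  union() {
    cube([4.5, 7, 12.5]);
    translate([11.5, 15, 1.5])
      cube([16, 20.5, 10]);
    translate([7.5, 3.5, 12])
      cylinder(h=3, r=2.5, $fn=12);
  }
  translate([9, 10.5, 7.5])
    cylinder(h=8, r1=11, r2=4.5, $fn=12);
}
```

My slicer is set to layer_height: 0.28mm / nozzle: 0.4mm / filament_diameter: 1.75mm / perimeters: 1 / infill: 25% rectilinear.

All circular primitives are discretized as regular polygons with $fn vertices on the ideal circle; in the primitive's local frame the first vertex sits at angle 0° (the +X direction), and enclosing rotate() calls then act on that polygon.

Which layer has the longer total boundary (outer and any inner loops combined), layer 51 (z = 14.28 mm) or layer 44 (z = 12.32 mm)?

Layer 51 (z = 14.28): the cube is absent (z outside [0, 12.5]); the cube at (11.5, 15) does not reach this height (z outside [1.5, 11.5]); the cylinder at (7.5, 3.5): section is a regular 12-gon, circumradius r=2.5 (perimeter = 2·12·2.500·sin(180°/12) = 15.53 mm); Combining (union): only the r=2.5 cylinder at (7.5, 3.5) is present, so the union is just that shape — boundary = 15.53 mm; the cone at (9, 10.5) contributes a regular 12-gon of circumradius 5.491 (interpolated between r1=11 and r2=4.5 at t=0.847) (perimeter = 2·12·5.491·sin(180°/12) = 34.11 mm); After the difference (first − rest): starting from the result so far, the cone at (9, 10.5) partially overlaps it — only the 1.25 mm² overlap (of its 90.46 mm²) is removed, clipping the outline — boundary = 15.31 mm. So its perimeter = 15.31 mm. Layer 44 (z = 12.32): the cube is present — its section is the full 4.5×7 rectangle (perimeter 23.00 mm); the cube at (11.5, 15) does not reach this height (z outside [1.5, 11.5]); the r=2.5 cylinder at (7.5, 3.5) contributes a regular 12-gon of circumradius 2.5 (perimeter = 2·12·2.500·sin(180°/12) = 15.53 mm); Merging all regions: the 2 present regions are separate (no shared area or edge), so areas and boundary lengths simply add and each stays a separate island — boundary = 38.53 mm; the cone at (9, 10.5) (r1=11→r2=4.5) has section circumradius 7.084 here — a regular 12-gon (perimeter = 2·12·7.084·sin(180°/12) = 44.00 mm); Taking the first minus the rest: starting from the result so far, the cone at (9, 10.5) partially overlaps it — only the 9.03 mm² overlap (of its 150.54 mm²) is removed, clipping the outline — boundary = 35.96 mm. So its perimeter = 35.96 mm. Layer 44 is larger (35.96 vs 15.31 mm).

layer 44 (z = 12.32 mm)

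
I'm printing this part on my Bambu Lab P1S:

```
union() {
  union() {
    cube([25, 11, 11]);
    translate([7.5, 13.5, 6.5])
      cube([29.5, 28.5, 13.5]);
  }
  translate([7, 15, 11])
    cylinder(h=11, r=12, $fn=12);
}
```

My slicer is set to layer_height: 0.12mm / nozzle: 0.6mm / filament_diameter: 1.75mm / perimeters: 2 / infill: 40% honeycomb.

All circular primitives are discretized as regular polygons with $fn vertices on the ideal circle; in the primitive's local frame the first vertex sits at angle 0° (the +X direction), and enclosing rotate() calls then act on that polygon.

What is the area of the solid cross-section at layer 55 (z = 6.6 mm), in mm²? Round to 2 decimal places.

At z = 6.6 mm: the cube is present — its section is the full 25×11 rectangle (area 275.00 mm²); the cube at (7.5, 13.5) is present — its section is the full 29.5×28.5 rectangle (area 840.75 mm²); Combining (union): the 2 present regions are separate (no shared area or edge), so areas and boundary lengths simply add and each stays a separate island — area = 1115.75 mm²; the cylinder at (7, 15) is absent (z outside [11, 22]); Merging all regions: only the result so far is present, so the union is just that shape — area = 1115.75 mm². Overall, the cross-section has 2 separate islands. Net area = 1115.75 mm².

1115.75 mm²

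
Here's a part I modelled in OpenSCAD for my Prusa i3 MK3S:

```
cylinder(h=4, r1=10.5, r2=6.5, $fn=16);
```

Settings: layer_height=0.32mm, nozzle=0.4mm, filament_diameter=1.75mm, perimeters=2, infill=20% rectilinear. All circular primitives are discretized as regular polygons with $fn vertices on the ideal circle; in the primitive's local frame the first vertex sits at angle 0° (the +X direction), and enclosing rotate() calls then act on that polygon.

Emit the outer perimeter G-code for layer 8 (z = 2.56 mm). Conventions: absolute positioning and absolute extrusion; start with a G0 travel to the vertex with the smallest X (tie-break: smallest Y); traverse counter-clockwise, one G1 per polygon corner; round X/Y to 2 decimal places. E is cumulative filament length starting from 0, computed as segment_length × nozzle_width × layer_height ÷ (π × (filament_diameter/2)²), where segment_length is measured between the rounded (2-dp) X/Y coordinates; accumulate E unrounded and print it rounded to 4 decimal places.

At z = 2.56 mm: the cone: at t=0.640 of its height the radius interpolates to r₁+(r₂−r₁)t = 7.940, giving a regular 16-gon of that circumradius. The outline is a single polygon with 16 vertices. Extrusion per mm of travel: 0.4 × 0.32 / (π × 0.875²) = 0.053216. Accumulating E over each segment gives final E = 2.6381.

G0 X-7.94 Y0.00 Z2.56
G1 X-7.34 Y-3.04 E0.1649
G1 X-5.61 Y-5.61 E0.3298
G1 X-3.04 Y-7.34 E0.4946
G1 X0.00 Y-7.94 E0.6595
G1 X3.04 Y-7.34 E0.8244
G1 X5.61 Y-5.61 E0.9893
G1 X7.34 Y-3.04 E1.1542
G1 X7.94 Y0.00 E1.3191
G1 X7.34 Y3.04 E1.4840
G1 X5.61 Y5.61 E1.6488
G1 X3.04 Y7.34 E1.8137
G1 X0.00 Y7.94 E1.9786
G1 X-3.04 Y7.34 E2.1435
G1 X-5.61 Y5.61 E2.3083
G1 X-7.34 Y3.04 E2.4732
G1 X-7.94 Y0.00 E2.6381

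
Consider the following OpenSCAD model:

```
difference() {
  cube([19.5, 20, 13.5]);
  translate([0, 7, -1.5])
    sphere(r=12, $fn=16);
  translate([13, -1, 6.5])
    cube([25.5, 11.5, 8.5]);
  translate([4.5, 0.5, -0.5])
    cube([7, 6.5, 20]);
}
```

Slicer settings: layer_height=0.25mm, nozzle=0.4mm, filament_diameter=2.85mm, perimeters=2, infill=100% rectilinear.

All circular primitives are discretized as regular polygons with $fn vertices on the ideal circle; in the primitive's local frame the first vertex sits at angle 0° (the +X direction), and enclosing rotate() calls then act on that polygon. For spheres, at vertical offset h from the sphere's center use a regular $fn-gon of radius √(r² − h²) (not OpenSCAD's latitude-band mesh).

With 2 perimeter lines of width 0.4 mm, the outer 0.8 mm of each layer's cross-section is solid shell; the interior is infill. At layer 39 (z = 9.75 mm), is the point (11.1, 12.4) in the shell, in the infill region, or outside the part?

infill

At z = 9.75 mm: the cube is present — its section is the full 19.5×20 rectangle; the r=12 sphere at (0, 7) slices to a regular 16-gon of circumradius 4.176 (√(r²−h²) with h=11.25 from center); the cube at (13, -1) is present — its section is the full 25.5×11.5 rectangle; the 7×6.5 cube at (4.5, 0.5) contributes its full rectangle; Taking the first minus the rest: starting from the 19.5×20 cube, the r=12 sphere at (0, 7) partially overlaps it — only the 26.69 mm² overlap (of its 53.38 mm²) is removed, clipping the outline; the 25.5×11.5 cube at (13, -1) partially overlaps it — only the 68.25 mm² overlap (of its 293.25 mm²) is removed, clipping the outline; the 7×6.5 cube at (4.5, 0.5) lies wholly inside it (removes its full 45.50 mm² and its 27.00 mm outline becomes a hole wall) — 1 connected region with 1 hole. Overall, the cross-section is one region with 1 hole. The nearest boundary edge runs (19.50, 10.50)→(13.00, 10.50); distance from the point to it = 2.69 mm. The point is inside the cross-section and 2.69 mm from the nearest boundary — more than the 0.8 mm shell width (2 × 0.4), so it's in the infill interior.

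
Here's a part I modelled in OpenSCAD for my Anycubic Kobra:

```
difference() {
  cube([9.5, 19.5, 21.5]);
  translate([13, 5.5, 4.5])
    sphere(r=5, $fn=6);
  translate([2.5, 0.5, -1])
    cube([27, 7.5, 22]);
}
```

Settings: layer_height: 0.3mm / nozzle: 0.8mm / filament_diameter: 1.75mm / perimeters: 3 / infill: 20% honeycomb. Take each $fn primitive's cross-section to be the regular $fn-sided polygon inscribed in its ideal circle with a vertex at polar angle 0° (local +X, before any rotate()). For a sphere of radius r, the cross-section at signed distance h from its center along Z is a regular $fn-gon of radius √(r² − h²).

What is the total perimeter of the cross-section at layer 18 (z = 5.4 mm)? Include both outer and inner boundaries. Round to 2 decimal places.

At z = 5.4 mm: the 9.5×19.5 cube contributes its full rectangle (perimeter 58.00 mm); the r=5 sphere at (13, 5.5) slices to a regular 6-gon of circumradius 4.918 (√(r²−h²) with h=0.9 from center) (perimeter = 2·6·4.918·sin(180°/6) = 29.51 mm); the 27×7.5 cube at (2.5, 0.5) contributes its full rectangle (perimeter 69.00 mm); After the difference (first − rest): starting from the 9.5×19.5 cube, the r=5 sphere at (13, 5.5) partially overlaps it — only the 3.48 mm² overlap (of its 62.85 mm²) is removed, clipping the outline; the 27×7.5 cube at (2.5, 0.5) partially overlaps it — only the 49.02 mm² overlap (of its 202.50 mm²) is removed, clipping the outline — boundary = 72.00 mm. Overall, the cross-section is a single solid region. Total boundary length (outer) = 72.00 mm.

72.00 mm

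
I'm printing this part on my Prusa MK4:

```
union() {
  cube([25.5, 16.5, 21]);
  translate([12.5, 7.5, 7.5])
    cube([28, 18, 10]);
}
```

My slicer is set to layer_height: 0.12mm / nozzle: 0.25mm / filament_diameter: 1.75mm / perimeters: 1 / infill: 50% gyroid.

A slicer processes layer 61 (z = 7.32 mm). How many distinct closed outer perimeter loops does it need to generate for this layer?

1

At z = 7.32 mm: the cube is present — its section is the full 25.5×16.5 rectangle; the cube at (12.5, 7.5) does not reach this height (z outside [7.5, 17.5]); Combining (union): only the 25.5×16.5 cube is present, so the union is just that shape — 1 connected region. The result has 1 disconnected region.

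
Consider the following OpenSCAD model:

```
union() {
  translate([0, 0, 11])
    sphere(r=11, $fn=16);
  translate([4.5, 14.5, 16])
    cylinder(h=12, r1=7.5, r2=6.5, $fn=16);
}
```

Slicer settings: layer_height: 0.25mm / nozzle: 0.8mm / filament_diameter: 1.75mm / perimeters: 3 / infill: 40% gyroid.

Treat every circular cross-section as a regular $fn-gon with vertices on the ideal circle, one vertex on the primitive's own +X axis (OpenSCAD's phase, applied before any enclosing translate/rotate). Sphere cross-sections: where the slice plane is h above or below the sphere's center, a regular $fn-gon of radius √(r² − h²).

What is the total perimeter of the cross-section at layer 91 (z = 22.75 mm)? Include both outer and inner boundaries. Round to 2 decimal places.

43.31 mm

At z = 22.75 mm: the sphere is not intersected at this z (|z−center|=11.750 > r=11); the cone at (4.5, 14.5): at t=0.562 of its height the radius interpolates to r₁+(r₂−r₁)t = 6.938, giving a regular 16-gon of that circumradius (perimeter = 2·16·6.938·sin(180°/16) = 43.31 mm); Combining (union): only the cone at (4.5, 14.5) is present, so the union is just that shape — boundary = 43.31 mm. Overall, the cross-section is a single solid region. Total boundary length (outer) = 43.31 mm.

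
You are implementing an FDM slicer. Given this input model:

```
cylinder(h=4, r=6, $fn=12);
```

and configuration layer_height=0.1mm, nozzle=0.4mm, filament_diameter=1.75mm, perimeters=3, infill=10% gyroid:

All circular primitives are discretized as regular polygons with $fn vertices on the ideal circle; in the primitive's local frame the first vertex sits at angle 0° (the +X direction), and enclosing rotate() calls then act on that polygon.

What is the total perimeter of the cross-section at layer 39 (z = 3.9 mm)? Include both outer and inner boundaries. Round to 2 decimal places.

At z = 3.9 mm: the r=6 cylinder contributes a regular 12-gon of circumradius 6 (perimeter = 2·12·6.000·sin(180°/12) = 37.27 mm). Overall, the cross-section is a single solid region. Total boundary length (outer) = 37.27 mm.

37.27 mm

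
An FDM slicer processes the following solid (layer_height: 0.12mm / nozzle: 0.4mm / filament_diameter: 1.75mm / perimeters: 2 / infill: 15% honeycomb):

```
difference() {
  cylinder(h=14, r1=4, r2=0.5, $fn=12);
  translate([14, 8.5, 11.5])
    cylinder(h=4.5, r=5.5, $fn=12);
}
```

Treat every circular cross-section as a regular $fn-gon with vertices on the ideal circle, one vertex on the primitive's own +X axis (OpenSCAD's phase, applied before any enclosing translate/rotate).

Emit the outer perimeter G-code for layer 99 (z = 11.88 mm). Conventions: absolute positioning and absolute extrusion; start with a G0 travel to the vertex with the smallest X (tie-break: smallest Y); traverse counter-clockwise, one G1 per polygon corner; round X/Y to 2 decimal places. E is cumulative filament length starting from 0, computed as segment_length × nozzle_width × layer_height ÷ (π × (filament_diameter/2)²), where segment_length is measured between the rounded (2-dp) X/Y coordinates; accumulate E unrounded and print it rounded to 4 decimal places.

G0 X-1.03 Y0.00 Z11.88
G1 X-0.89 Y-0.51 E0.0106
G1 X-0.52 Y-0.89 E0.0211
G1 X0.00 Y-1.03 E0.0319
G1 X0.52 Y-0.89 E0.0426
G1 X0.89 Y-0.52 E0.0531
G1 X1.03 Y0.00 E0.0638
G1 X0.89 Y0.51 E0.0744
G1 X0.52 Y0.89 E0.0850
G1 X0.00 Y1.03 E0.0957
G1 X-0.51 Y0.89 E0.1063
G1 X-0.89 Y0.51 E0.1170
G1 X-1.03 Y0.00 E0.1275

At z = 11.88 mm: the cone: at t=0.849 of its height the radius interpolates to r₁+(r₂−r₁)t = 1.030, giving a regular 12-gon of that circumradius; the r=5.5 cylinder at (14, 8.5) gives a regular 12-gon of circumradius 5.5 (constant along its height); Taking the first minus the rest: starting from the cone, the r=5.5 cylinder at (14, 8.5) misses the remaining region (no effect) — 1 connected region. The outline is a single polygon with 12 vertices. Extrusion per mm of travel: 0.4 × 0.12 / (π × 0.875²) = 0.019956. Accumulating E over each segment gives final E = 0.1275.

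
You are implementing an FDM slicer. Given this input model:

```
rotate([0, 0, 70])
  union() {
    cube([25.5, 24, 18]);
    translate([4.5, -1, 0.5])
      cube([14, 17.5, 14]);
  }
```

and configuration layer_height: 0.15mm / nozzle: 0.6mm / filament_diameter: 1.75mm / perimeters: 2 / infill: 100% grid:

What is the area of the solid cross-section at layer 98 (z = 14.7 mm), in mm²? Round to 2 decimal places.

612.00 mm²

At z = 14.7 mm: the cube (footprint 25.5×24) is included at this height (area 612.00 mm²); the cube at (4.5, -1) is not intersected at this z (z outside [0.5, 14.5]); Merging all regions: only the 25.5×24 cube is present, so the union is just that shape — area = 612.00 mm²; (rotated 70° about Z; rotation is an isometry so areas/perimeters/island counts are preserved). Overall, the cross-section is a single solid region. Net area = 612.00 mm².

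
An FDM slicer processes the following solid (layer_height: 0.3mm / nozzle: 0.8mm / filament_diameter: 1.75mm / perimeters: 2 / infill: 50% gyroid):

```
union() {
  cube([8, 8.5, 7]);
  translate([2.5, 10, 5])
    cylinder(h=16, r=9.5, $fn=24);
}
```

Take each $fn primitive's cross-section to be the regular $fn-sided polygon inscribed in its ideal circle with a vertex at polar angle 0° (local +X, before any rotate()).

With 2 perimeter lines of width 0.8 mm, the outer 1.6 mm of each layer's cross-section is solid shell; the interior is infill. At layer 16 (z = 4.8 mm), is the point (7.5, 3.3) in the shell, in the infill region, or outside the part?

shell

At z = 4.8 mm: the cube is present — its section is the full 8×8.5 rectangle; the cylinder at (2.5, 10) does not reach this height (z outside [5, 21]); Taking the union: only the 8×8.5 cube is present, so the union is just that shape — 1 connected region. Overall, the cross-section is a single solid region. The nearest boundary edge runs (8.00, 0.00)→(8.00, 8.50); distance from the point to it = 0.50 mm. The point is inside the cross-section, 0.50 mm from the nearest boundary — within the 1.6 mm shell band (2 × 0.8).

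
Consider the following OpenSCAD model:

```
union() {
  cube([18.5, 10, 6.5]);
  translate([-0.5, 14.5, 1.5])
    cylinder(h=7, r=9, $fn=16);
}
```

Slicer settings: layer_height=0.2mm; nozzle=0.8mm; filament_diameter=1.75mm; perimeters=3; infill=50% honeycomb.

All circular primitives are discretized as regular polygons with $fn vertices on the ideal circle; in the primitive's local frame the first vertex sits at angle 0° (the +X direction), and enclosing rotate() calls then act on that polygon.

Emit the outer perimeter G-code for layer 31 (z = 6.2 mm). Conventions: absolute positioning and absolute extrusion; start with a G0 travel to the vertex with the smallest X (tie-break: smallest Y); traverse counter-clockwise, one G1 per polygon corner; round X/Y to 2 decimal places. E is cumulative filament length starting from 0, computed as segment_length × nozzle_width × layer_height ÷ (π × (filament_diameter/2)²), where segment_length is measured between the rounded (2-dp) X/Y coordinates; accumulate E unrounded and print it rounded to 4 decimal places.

G0 X-9.50 Y14.50 Z6.20
G1 X-8.81 Y11.06 E0.2334
G1 X-6.86 Y8.14 E0.4670
G1 X-3.94 Y6.19 E0.7005
G1 X-0.50 Y5.50 E0.9339
G1 X0.00 Y5.60 E0.9678
G1 X0.00 Y0.00 E1.3403
G1 X18.50 Y0.00 E2.5710
G1 X18.50 Y10.00 E3.2362
G1 X7.11 Y10.00 E3.9938
G1 X7.81 Y11.06 E4.0783
G1 X8.50 Y14.50 E4.3117
G1 X7.81 Y17.94 E4.5451
G1 X5.86 Y20.86 E4.7787
G1 X2.94 Y22.81 E5.0123
G1 X-0.50 Y23.50 E5.2456
G1 X-3.94 Y22.81 E5.4790
G1 X-6.86 Y20.86 E5.7126
G1 X-8.81 Y17.94 E5.9462
G1 X-9.50 Y14.50 E6.1796

At z = 6.2 mm: the cube (footprint 18.5×10) is included at this height; the r=9 cylinder at (-0.5, 14.5) contributes a regular 16-gon of circumradius 9; Merging all regions: the regions partially overlap (shared area 21.55 mm²), so overlapping operands fuse into one piece — 1 connected region. The outline is a single polygon with 19 vertices. Extrusion per mm of travel: 0.8 × 0.2 / (π × 0.875²) = 0.066520. Accumulating E over each segment gives final E = 6.1796.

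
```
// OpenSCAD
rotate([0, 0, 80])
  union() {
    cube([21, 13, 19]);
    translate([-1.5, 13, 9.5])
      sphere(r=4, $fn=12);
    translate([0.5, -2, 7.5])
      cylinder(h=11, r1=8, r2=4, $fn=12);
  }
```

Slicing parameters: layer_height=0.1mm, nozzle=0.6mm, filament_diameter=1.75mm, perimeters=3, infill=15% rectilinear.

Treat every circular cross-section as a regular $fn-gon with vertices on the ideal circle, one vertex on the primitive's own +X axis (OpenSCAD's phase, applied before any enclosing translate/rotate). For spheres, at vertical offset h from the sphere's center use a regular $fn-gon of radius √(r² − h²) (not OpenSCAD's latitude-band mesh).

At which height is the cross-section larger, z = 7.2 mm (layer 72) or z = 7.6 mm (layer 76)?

Layer 72 (z = 7.2): the cube is present — its section is the full 21×13 rectangle (area 273.00 mm²); the sphere at (-1.5, 13): section is a regular 12-gon, circumradius = √(r²−h²) = √(4²−2.3²) = 3.273 (area = (12/2)·3.273²·sin(360°/12) = 32.13 mm²); the cone at (0.5, -2) is not intersected at this z (z outside [7.5, 18.5]); Combining (union): the regions partially overlap — summed areas 305.13 mm² minus the doubly-counted overlap 3.43 mm² gives 301.70 mm² — area = 301.70 mm²; (whole slice rotated 80° about Z — lengths, areas and connectivity unchanged). So its area = 301.70 mm². Layer 76 (z = 7.6): the cube (footprint 21×13) is included at this height (area 273.00 mm²); the r=4 sphere at (-1.5, 13) slices to a regular 12-gon of circumradius 3.520 (√(r²−h²) with h=1.9 from center) (area = (12/2)·3.520²·sin(360°/12) = 37.17 mm²); the cone at (0.5, -2) (r1=8→r2=4) has section circumradius 7.964 here — a regular 12-gon (area = (12/2)·7.964²·sin(360°/12) = 190.26 mm²); Merging all regions: the regions partially overlap — summed areas 500.43 mm² minus the doubly-counted overlap 39.44 mm² gives 460.99 mm² — area = 460.99 mm²; (rotated 80° about Z; rotation is an isometry so areas/perimeters/island counts are preserved). So its area = 460.99 mm². Layer 76 is larger (460.99 vs 301.70 mm²).

layer 76 (z = 7.6 mm)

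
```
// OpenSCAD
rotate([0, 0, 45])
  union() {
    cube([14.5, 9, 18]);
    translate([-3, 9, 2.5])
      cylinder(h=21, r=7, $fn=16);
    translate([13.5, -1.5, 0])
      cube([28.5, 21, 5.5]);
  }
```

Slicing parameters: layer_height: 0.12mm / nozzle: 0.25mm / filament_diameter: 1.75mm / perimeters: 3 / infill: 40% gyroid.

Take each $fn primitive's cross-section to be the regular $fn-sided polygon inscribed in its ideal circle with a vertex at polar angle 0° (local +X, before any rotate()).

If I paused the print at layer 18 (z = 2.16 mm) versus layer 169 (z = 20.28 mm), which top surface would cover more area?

layer 18 (z = 2.16 mm)

Layer 18 (z = 2.16): the cube is present — its section is the full 14.5×9 rectangle (area 130.50 mm²); the cylinder at (-3, 9) does not reach this height (z outside [2.5, 23.5]); the cube at (13.5, -1.5) (footprint 28.5×21) is included at this height (area 598.50 mm²); Merging all regions: the regions partially overlap — summed areas 729.00 mm² minus the doubly-counted overlap 9.00 mm² gives 720.00 mm² — area = 720.00 mm²; (rotated 45° about Z; rotation is an isometry so areas/perimeters/island counts are preserved). So its area = 720.00 mm². Layer 169 (z = 20.28): the cube does not reach this height (z outside [0, 18]); the cylinder at (-3, 9): section is a regular 16-gon, circumradius r=7 (area = (16/2)·7.000²·sin(360°/16) = 150.01 mm²); the cube at (13.5, -1.5) is absent (z outside [0, 5.5]); Combining (union): only the r=7 cylinder at (-3, 9) is present, so the union is just that shape — area = 150.01 mm²; (rotated 45° about Z; rotation is an isometry so areas/perimeters/island counts are preserved). So its area = 150.01 mm². Layer 18 is larger (720.00 vs 150.01 mm²).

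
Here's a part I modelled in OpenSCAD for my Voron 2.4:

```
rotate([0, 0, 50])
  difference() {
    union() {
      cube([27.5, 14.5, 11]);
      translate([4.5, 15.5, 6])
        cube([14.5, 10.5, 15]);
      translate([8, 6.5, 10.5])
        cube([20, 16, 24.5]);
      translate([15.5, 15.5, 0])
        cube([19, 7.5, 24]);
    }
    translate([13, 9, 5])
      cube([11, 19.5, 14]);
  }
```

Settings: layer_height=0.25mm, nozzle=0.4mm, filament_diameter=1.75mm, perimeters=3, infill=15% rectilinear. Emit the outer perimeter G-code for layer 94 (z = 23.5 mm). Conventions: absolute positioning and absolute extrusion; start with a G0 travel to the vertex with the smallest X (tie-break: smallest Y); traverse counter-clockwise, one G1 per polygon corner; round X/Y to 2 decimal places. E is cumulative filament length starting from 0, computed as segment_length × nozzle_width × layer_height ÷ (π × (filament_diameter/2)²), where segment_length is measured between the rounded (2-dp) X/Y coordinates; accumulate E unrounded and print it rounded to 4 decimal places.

G0 X-12.09 Y20.59 Z23.50
G1 X0.16 Y10.31 E0.6649
G1 X13.02 Y25.63 E1.4965
G1 X6.12 Y31.41 E1.8707
G1 X10.30 Y36.39 E2.1410
G1 X4.56 Y41.21 E2.4526
G1 X-7.66 Y26.66 E3.2426
G1 X-7.27 Y26.34 E3.2635
G1 X-12.09 Y20.59 E3.5755

At z = 23.5 mm: the cube does not reach this height (z outside [0, 11]); the cube at (4.5, 15.5) does not reach this height (z outside [6, 21]); the cube at (8, 6.5) is present — its section is the full 20×16 rectangle; the cube at (15.5, 15.5) (footprint 19×7.5) is included at this height; Taking the union: the regions partially overlap (shared area 87.50 mm²), so overlapping operands fuse into one piece — 1 connected region; the cube at (13, 9) does not reach this height (z outside [5, 19]); Taking the first minus the rest: none of the subtracted shapes is present at this height, so that combined region is unchanged — 1 connected region; (whole slice rotated 50° about Z — lengths, areas and connectivity unchanged). The outline is a single polygon with 8 vertices. Extrusion per mm of travel: 0.4 × 0.25 / (π × 0.875²) = 0.041575. Accumulating E over each segment gives final E = 3.5755.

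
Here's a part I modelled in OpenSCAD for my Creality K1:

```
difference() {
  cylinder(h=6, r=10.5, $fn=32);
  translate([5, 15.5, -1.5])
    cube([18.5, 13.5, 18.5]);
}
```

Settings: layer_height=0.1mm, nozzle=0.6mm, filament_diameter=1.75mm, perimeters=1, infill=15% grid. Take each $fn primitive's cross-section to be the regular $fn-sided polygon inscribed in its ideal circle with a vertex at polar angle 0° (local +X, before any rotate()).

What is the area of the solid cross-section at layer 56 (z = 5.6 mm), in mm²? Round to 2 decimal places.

At z = 5.6 mm: the r=10.5 cylinder contributes a regular 32-gon of circumradius 10.5 (area = (32/2)·10.500²·sin(360°/32) = 344.14 mm²); the cube at (5, 15.5) is present — its section is the full 18.5×13.5 rectangle (area 249.75 mm²); Subtracting the remaining from the first: starting from the r=10.5 cylinder (344.14 mm²), the 18.5×13.5 cube at (5, 15.5) misses the remaining region (no effect) — area = 344.14 mm². Overall, the cross-section is a single solid region. Net area = 344.14 mm².

344.14 mm²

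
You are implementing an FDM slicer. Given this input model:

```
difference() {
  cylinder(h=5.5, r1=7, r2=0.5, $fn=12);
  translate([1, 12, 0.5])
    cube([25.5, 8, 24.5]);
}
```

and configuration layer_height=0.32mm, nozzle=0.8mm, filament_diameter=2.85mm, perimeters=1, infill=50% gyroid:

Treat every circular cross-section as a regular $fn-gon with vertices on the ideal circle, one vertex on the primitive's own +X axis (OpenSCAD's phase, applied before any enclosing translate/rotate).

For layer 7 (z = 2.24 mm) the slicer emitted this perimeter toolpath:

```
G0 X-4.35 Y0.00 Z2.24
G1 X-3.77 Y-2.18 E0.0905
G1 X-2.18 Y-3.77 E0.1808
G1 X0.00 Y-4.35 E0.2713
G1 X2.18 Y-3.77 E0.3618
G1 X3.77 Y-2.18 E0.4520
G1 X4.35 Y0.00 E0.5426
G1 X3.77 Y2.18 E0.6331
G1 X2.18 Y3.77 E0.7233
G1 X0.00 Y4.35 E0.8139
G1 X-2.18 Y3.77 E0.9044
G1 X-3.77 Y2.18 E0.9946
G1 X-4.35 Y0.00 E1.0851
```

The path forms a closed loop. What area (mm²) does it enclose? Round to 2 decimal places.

Apply the shoelace formula to the sequence of (X, Y) vertices; enclosed area = 56.85 mm².

56.85 mm²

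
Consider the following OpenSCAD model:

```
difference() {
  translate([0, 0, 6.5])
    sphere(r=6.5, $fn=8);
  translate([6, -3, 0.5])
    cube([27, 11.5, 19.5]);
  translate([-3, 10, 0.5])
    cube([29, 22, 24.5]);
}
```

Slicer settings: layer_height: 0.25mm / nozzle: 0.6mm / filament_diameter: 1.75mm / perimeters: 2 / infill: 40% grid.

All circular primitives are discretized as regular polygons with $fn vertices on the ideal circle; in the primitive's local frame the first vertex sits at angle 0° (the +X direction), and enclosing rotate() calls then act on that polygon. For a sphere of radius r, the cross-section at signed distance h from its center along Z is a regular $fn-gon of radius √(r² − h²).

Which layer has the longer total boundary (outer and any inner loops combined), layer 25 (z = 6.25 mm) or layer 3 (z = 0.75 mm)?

layer 25 (z = 6.25 mm)

Layer 25 (z = 6.25): the r=6.5 sphere slices to a regular 8-gon of circumradius 6.495 (√(r²−h²) with h=0.25 from center) (perimeter = 2·8·6.495·sin(180°/8) = 39.77 mm); the cube at (6, -3) (footprint 27×11.5) is included at this height (perimeter 77.00 mm); the cube at (-3, 10) (footprint 29×22) is included at this height (perimeter 102.00 mm); After the difference (first − rest): starting from the r=6.5 sphere, the 27×11.5 cube at (6, -3) partially overlaps it — only the 0.59 mm² overlap (of its 310.50 mm²) is removed, clipping the outline; the 29×22 cube at (-3, 10) misses the remaining region (no effect) — boundary = 39.57 mm. So its perimeter = 39.57 mm. Layer 3 (z = 0.75): the r=6.5 sphere contributes a regular 8-gon of circumradius √(6.5²−5.75²) = 3.031 (perimeter = 2·8·3.031·sin(180°/8) = 18.56 mm); the cube at (6, -3) (footprint 27×11.5) is included at this height (perimeter 77.00 mm); the cube at (-3, 10) (footprint 29×22) is included at this height (perimeter 102.00 mm); Subtracting the remaining from the first: starting from the r=6.5 sphere, the 27×11.5 cube at (6, -3) misses the remaining region (no effect); the 29×22 cube at (-3, 10) misses the remaining region (no effect) — boundary = 18.56 mm. So its perimeter = 18.56 mm. Layer 25 is larger (39.57 vs 18.56 mm).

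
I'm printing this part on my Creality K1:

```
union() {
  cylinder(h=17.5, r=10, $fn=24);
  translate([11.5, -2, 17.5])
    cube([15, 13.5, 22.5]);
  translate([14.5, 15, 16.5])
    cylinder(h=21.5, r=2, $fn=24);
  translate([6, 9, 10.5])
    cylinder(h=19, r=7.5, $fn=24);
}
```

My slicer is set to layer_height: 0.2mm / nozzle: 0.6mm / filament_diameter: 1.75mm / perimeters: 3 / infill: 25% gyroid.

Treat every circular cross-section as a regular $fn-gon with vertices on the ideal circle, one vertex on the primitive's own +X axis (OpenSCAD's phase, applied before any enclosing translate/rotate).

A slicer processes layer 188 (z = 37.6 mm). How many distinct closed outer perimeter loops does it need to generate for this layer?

At z = 37.6 mm: the cylinder does not reach this height (z outside [0, 17.5]); the 15×13.5 cube at (11.5, -2) contributes its full rectangle; the cylinder at (14.5, 15): section is a regular 24-gon, circumradius r=2; the cylinder at (6, 9) is not intersected at this z (z outside [10.5, 29.5]); Combining (union): the 2 present regions are separate (no shared area or edge), so areas and boundary lengths simply add and each stays a separate island — 2 connected regions. The result has 2 disconnected regions.

2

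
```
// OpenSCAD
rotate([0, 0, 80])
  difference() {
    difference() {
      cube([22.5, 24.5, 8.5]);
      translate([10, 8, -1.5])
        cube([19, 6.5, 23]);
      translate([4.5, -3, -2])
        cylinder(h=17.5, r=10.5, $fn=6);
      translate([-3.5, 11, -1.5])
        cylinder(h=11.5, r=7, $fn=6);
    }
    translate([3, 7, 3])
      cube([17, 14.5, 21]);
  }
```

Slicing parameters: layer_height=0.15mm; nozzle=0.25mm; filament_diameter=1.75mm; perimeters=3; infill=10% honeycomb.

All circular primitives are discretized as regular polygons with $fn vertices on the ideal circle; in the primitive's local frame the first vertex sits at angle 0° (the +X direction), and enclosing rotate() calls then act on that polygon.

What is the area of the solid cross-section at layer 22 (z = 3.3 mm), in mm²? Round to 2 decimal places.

197.97 mm²

At z = 3.3 mm: the cube is present — its section is the full 22.5×24.5 rectangle (area 551.25 mm²); the cube at (10, 8) is present — its section is the full 19×6.5 rectangle (area 123.50 mm²); the r=10.5 cylinder at (4.5, -3) gives a regular 6-gon of circumradius 10.5 (constant along its height) (area = (6/2)·10.500²·sin(360°/6) = 286.44 mm²); the cylinder at (-3.5, 11): section is a regular 6-gon, circumradius r=7 (area = (6/2)·7.000²·sin(360°/6) = 127.31 mm²); Subtracting the remaining from the first: starting from the 22.5×24.5 cube (551.25 mm²), the 19×6.5 cube at (10, 8) partially overlaps it — only the 81.25 mm² overlap (of its 123.50 mm²) is removed, clipping the outline; the r=10.5 cylinder at (4.5, -3) partially overlaps it — only the 70.13 mm² overlap (of its 286.44 mm²) is removed, clipping the outline; the r=7 cylinder at (-3.5, 11) partially overlaps it — only the 20.83 mm² overlap (of its 127.31 mm²) is removed, clipping the outline — area = 379.04 mm²; the cube at (3, 7) (footprint 17×14.5) is included at this height (area 246.50 mm²); After the difference (first − rest): starting from the result so far (379.04 mm²), the 17×14.5 cube at (3, 7) partially overlaps it — only the 181.07 mm² overlap (of its 246.50 mm²) is removed, clipping the outline — area = 197.97 mm²; (rotated 80° about Z; rotation is an isometry so areas/perimeters/island counts are preserved). Overall, the cross-section has 2 separate islands. Net area = 197.97 mm².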